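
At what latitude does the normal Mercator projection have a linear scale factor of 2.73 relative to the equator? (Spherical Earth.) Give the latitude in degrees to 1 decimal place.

68.5°

Mercator scale is k = sec φ = 1/cos φ.
1/cos φ = 2.73  ⇒  cos φ = 0.3663  ⇒  φ = arccos(0.3663) ≈ 68.5°.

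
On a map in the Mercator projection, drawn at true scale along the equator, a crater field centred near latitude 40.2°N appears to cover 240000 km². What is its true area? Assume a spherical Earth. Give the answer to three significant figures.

For Mercator, h = k = sec φ (a conformal cylindrical projection has a single point scale, 1/cos φ).
Areal scale = k² = sec²φ = 1/cos²(40.2°) = 1/0.7638² = 1.714.
True area = apparent / (areal scale) = 240000 / 1.714 ≈ 140000 km².

140000 km²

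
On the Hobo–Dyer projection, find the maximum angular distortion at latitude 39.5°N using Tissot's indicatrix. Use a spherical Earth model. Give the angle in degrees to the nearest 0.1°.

3.2°

Hobo–Dyer is a cylindrical equal-area projection with standard parallels at ±37.5°. A cylindrical equal-area projection with standard parallel φ₀ has meridian scale h = cos φ / cos φ₀ and parallel scale k = cos φ₀ / cos φ (so areas are preserved, h·k = 1).
At 39.5°: h = 0.9726, k = 1.028; principal scales a = 1.028, b = 0.9726.
sin(ω/2) = (a − b)/(a + b) = 0.05555/2.001 = 0.02776, so ω = 2 arcsin(0.02776) ≈ 3.2°.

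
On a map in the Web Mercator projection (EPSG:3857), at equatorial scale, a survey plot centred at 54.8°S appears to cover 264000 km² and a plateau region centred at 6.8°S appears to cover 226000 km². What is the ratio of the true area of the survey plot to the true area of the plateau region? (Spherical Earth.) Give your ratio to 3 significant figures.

Mercator's areal exaggeration is sec²φ; hence true area = (apparent area) · cos²φ.
True area of survey plot: 264000 × cos²(54.8°) = 264000 × 0.3323 = 87720 km².
True area of plateau region: 226000 × cos²(6.8°) = 226000 × 0.9860 = 222800 km².
Ratio = 87720 / 222800 ≈ 0.394.

0.394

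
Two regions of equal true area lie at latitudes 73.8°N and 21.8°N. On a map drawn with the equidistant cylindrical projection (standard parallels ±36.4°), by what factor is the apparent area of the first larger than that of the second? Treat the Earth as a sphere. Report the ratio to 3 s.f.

In the equirectangular projection with standard parallel φ₀ = 36.4° (x = Rλ cos φ₀, y = Rφ), meridians are true-scale (h = 1) and the parallel scale is k = cos φ₀ / cos φ.
Areal scale at 73.8°: h·k = 1.000 × 2.885 = 2.885.
Areal scale at 21.8°: h·k = 1.000 × 0.8669 = 0.8669.
Ratio = 2.885/0.8669 ≈ 3.33.

3.33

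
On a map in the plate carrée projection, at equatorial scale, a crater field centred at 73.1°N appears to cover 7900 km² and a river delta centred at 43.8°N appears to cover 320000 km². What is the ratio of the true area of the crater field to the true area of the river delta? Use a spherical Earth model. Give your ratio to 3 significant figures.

0.00994

Plate carrée has h = 1 and k = sec φ, giving areal scale sec φ; true area = (apparent area) · cos φ.
True area of crater field: 7900 × cos(73.1°) = 7900 × 0.2907 = 2297 km².
True area of river delta: 320000 × cos(43.8°) = 320000 × 0.7218 = 231000 km².
Ratio = 2297 / 231000 ≈ 0.00994.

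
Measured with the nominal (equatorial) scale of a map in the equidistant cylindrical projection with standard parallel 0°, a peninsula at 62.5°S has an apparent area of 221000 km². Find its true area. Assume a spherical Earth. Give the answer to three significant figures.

102000 km²

For the equirectangular projection with φ₀ = 0 (plate carrée), h = 1 along meridians and k = sec φ along parallels.
Areal scale = h·k = 1 × sec φ; at 62.5°, h = 1.000, k = 2.166, so h·k = 2.166.
True area = apparent / (areal scale) = 221000 / 2.166 ≈ 102000 km².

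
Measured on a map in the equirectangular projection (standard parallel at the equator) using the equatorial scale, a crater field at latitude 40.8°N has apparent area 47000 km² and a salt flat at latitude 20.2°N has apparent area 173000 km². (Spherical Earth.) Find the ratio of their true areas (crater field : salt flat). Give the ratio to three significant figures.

0.219

On the plate carrée, areal scale = h·k = 1 × sec φ, so true area = apparent × cos φ.
True area of crater field: 47000 × cos(40.8°) = 47000 × 0.7570 = 35580 km².
True area of salt flat: 173000 × cos(20.2°) = 173000 × 0.9385 = 162400 km².
Ratio = 35580 / 162400 ≈ 0.219.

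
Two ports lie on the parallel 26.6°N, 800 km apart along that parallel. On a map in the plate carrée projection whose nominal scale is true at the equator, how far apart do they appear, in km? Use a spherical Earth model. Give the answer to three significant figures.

Plate carrée maps x = Rλ, y = Rφ. The meridian scale is h = 1 and the parallel scale is k = 1/cos φ = sec φ.
Along the parallel, k = sec 26.6° = 1/0.8942 = 1.118.
Map distance = 800 × 1.118 ≈ 895 km.

895 km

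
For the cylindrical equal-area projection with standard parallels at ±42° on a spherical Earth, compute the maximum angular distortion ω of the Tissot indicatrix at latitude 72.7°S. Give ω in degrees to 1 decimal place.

For cylindrical equal-area with standard parallel φ₀, h = cos φ / cos φ₀ and k = cos φ₀ / cos φ, so h·k = 1.
At 72.7°: h = 0.4002, k = 2.499; principal scales a = 2.499, b = 0.4002.
sin(ω/2) = (a − b)/(a + b) = 2.099/2.899 = 0.7240, so ω = 2 arcsin(0.7240) ≈ 92.8°.

92.8°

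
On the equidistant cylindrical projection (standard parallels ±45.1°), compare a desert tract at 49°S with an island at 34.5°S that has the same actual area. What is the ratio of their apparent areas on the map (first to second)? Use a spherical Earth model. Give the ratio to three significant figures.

1.26

In the equirectangular projection with standard parallel φ₀ = 45.1° (x = Rλ cos φ₀, y = Rφ), meridians are true-scale (h = 1) and the parallel scale is k = cos φ₀ / cos φ.
Areal scale at 49°: h·k = 1.000 × 1.076 = 1.076.
Areal scale at 34.5°: h·k = 1.000 × 0.8565 = 0.8565.
Ratio = 1.076/0.8565 ≈ 1.26.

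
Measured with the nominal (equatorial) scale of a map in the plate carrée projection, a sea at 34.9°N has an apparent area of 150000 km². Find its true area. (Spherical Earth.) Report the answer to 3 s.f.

For the equirectangular projection with φ₀ = 0 (plate carrée), h = 1 along meridians and k = sec φ along parallels.
Areal scale = h·k = 1 × sec φ; at 34.9°, h = 1.000, k = 1.219, so h·k = 1.219.
True area = apparent / (areal scale) = 150000 / 1.219 ≈ 123000 km².

123000 km²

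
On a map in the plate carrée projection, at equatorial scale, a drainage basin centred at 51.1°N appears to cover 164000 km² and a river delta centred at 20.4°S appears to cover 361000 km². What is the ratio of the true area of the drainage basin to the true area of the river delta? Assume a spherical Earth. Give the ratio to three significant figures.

0.304

On the plate carrée, areal scale = h·k = 1 × sec φ, so true area = apparent × cos φ.
True area of drainage basin: 164000 × cos(51.1°) = 164000 × 0.6280 = 103000 km².
True area of river delta: 361000 × cos(20.4°) = 361000 × 0.9373 = 338400 km².
Ratio = 103000 / 338400 ≈ 0.304.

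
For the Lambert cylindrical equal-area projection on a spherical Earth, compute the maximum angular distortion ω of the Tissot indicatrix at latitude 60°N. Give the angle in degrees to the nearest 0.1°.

The Lambert cylindrical equal-area projection is the cylindrical equal-area projection with its standard parallel at the equator (φ₀ = 0). A cylindrical equal-area projection with standard parallel φ₀ has meridian scale h = cos φ / cos φ₀ and parallel scale k = cos φ₀ / cos φ (so areas are preserved, h·k = 1).
At 60°: h = 0.5000, k = 2.000; principal scales a = 2.000, b = 0.5000.
sin(ω/2) = (a − b)/(a + b) = 1.500/2.500 = 0.6000, so ω = 2 arcsin(0.6000) ≈ 73.7°.

73.7°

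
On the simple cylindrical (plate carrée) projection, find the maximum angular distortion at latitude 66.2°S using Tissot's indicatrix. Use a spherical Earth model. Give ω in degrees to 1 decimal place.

50.3°

For the equirectangular projection with φ₀ = 0 (plate carrée), h = 1 along meridians and k = sec φ along parallels.
At 66.2°: h = 1.000, k = 2.478; principal scales a = 2.478, b = 1.000.
sin(ω/2) = (a − b)/(a + b) = 1.478/3.478 = 0.4250, so ω = 2 arcsin(0.4250) ≈ 50.3°.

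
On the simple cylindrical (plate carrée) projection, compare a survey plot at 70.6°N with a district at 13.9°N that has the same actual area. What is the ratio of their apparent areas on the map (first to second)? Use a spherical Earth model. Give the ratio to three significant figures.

2.92

Plate carrée maps x = Rλ, y = Rφ. The meridian scale is h = 1 and the parallel scale is k = 1/cos φ = sec φ.
Areal scale at 70.6°: h·k = 1.000 × 3.011 = 3.011.
Areal scale at 13.9°: h·k = 1.000 × 1.030 = 1.030.
Ratio = 3.011/1.030 ≈ 2.92.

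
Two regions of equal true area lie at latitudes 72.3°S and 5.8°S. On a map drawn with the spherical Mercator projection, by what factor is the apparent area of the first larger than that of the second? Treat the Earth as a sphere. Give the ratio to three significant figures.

Mercator is conformal with k = sec φ, so areal scale = k² = sec²φ.
At 72.3°: sec²(72.3°) = 1/0.3040² = 10.82.
At 5.8°: sec²(5.8°) = 1/0.9949² = 1.010.
Ratio = 10.82/1.010 = cos²(5.8°)/cos²(72.3°) ≈ 10.7.

10.7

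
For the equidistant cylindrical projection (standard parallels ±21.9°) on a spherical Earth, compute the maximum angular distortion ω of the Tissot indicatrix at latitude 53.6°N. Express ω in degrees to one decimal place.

In the equirectangular projection with standard parallel φ₀ = 21.9° (x = Rλ cos φ₀, y = Rφ), meridians are true-scale (h = 1) and the parallel scale is k = cos φ₀ / cos φ.
At 53.6°: h = 1.000, k = 1.564; principal scales a = 1.564, b = 1.000.
sin(ω/2) = (a − b)/(a + b) = 0.5635/2.564 = 0.2198, so ω = 2 arcsin(0.2198) ≈ 25.4°.

25.4°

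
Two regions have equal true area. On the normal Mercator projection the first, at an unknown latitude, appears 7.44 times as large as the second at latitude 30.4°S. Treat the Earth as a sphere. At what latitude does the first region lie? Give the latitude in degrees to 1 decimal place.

Mercator areal scale is sec²φ, so apparent-area ratio = sec²φ₁ / sec²φ₂ = cos²φ₂ / cos²φ₁.
cos²φ₂ / cos²φ₁ = 7.44  ⇒  cos φ₁ = cos 30.4° / √7.44 = 0.8625/2.728 = 0.3162.
φ₁ = arccos(0.3162) ≈ 71.6°.

71.6°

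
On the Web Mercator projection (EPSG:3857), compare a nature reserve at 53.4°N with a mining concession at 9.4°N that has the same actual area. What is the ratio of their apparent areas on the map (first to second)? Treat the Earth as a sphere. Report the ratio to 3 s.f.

2.74

Mercator areal scale is sec²φ.
At 53.4°: sec²(53.4°) = 1/0.5962² = 2.813.
At 9.4°: sec²(9.4°) = 1/0.9866² = 1.027.
Ratio = 2.813/1.027 = cos²(9.4°)/cos²(53.4°) ≈ 2.74.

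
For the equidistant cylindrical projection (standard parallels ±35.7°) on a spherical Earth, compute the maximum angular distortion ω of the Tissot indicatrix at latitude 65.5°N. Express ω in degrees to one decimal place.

37.8°

The equidistant cylindrical projection with φ₀ = 35.7° has h = 1 (meridians true) and k = cos φ₀ / cos φ along parallels.
At 65.5°: h = 1.000, k = 1.958; principal scales a = 1.958, b = 1.000.
sin(ω/2) = (a − b)/(a + b) = 0.9583/2.958 = 0.3239, so ω = 2 arcsin(0.3239) ≈ 37.8°.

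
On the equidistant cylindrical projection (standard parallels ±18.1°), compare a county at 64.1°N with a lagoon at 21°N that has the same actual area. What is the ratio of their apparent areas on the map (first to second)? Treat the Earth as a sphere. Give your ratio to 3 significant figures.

2.14

The equidistant cylindrical projection with φ₀ = 18.1° has h = 1 (meridians true) and k = cos φ₀ / cos φ along parallels.
Areal scale at 64.1°: h·k = 1.000 × 2.176 = 2.176.
Areal scale at 21°: h·k = 1.000 × 1.018 = 1.018.
Ratio = 2.176/1.018 ≈ 2.14.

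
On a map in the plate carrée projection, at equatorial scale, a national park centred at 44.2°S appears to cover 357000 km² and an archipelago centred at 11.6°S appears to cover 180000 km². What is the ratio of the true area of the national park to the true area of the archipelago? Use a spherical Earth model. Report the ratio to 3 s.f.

1.45

Plate carrée has h = 1 and k = sec φ, giving areal scale sec φ; true area = (apparent area) · cos φ.
True area of national park: 357000 × cos(44.2°) = 357000 × 0.7169 = 255900 km².
True area of archipelago: 180000 × cos(11.6°) = 180000 × 0.9796 = 176300 km².
Ratio = 255900 / 176300 ≈ 1.45.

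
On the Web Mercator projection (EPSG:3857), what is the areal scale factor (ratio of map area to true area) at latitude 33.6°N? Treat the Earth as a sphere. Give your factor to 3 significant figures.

1.44

Mercator is conformal, so the point scale is isotropic: h = k = sec φ = 1/cos φ.
Areal scale = k² = sec²φ = 1/cos²(33.6°) = 1/0.8329² = 1.441.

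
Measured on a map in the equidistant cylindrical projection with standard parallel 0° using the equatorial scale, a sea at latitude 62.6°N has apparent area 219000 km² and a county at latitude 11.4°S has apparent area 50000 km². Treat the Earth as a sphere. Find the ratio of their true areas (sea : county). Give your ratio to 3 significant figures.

2.06

On the plate carrée, areal scale = h·k = 1 × sec φ, so true area = apparent × cos φ.
True area of sea: 219000 × cos(62.6°) = 219000 × 0.4602 = 100800 km².
True area of county: 50000 × cos(11.4°) = 50000 × 0.9803 = 49010 km².
Ratio = 100800 / 49010 ≈ 2.06.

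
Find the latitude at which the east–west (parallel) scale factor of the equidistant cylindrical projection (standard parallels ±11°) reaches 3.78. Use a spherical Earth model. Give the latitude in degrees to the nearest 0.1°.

In the equirectangular projection with standard parallel φ₀ = 11° (x = Rλ cos φ₀, y = Rφ), meridians are true-scale (h = 1) and the parallel scale is k = cos φ₀ / cos φ.
k = cos φ₀ / cos φ = 3.78  ⇒  cos φ = cos 11° / 3.78 = 0.2597.
φ = arccos(0.2597) ≈ 74.9°.

74.9°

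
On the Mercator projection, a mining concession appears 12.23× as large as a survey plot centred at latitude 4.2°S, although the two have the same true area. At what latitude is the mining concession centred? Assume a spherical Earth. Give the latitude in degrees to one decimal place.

Mercator areal scale is sec²φ, so apparent-area ratio = sec²φ₁ / sec²φ₂ = cos²φ₂ / cos²φ₁.
cos²φ₂ / cos²φ₁ = 12.23  ⇒  cos φ₁ = cos 4.2° / √12.23 = 0.9973/3.497 = 0.2852.
φ₁ = arccos(0.2852) ≈ 73.4°.

73.4°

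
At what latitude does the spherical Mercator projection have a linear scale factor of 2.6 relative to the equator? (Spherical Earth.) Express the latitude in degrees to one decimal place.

67.4°

Mercator scale is k = sec φ = 1/cos φ.
1/cos φ = 2.6  ⇒  cos φ = 0.3846  ⇒  φ = arccos(0.3846) ≈ 67.4°.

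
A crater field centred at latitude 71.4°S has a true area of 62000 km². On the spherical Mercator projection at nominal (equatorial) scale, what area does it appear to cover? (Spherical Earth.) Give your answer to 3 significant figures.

For Mercator, h = k = sec φ (a conformal cylindrical projection has a single point scale, 1/cos φ).
Areal scale = k² = sec²φ = 1/cos²(71.4°) = 1/0.3190² = 9.829.
Apparent area = 62000 × 9.829 ≈ 609000 km².

609000 km²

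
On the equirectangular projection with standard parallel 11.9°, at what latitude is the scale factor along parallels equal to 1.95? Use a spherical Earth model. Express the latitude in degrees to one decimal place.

59.9°

The equidistant cylindrical projection with φ₀ = 11.9° has h = 1 (meridians true) and k = cos φ₀ / cos φ along parallels.
k = cos φ₀ / cos φ = 1.95  ⇒  cos φ = cos 11.9° / 1.95 = 0.5018.
φ = arccos(0.5018) ≈ 59.9°.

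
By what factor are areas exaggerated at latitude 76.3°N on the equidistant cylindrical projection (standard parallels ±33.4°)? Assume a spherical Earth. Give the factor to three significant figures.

The equidistant cylindrical projection with φ₀ = 33.4° has h = 1 (meridians true) and k = cos φ₀ / cos φ along parallels.
Areal scale = h·k = 1 × cos φ₀ / cos φ; at 76.3°, h = 1.000, k = 3.525, so h·k = 3.525.

3.52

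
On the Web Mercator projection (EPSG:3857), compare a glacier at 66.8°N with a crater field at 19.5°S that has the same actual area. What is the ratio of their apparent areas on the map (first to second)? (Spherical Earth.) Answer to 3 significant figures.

Mercator areal scale is sec²φ.
At 66.8°: sec²(66.8°) = 1/0.3939² = 6.444.
At 19.5°: sec²(19.5°) = 1/0.9426² = 1.125.
Ratio = 6.444/1.125 = cos²(19.5°)/cos²(66.8°) ≈ 5.73.

5.73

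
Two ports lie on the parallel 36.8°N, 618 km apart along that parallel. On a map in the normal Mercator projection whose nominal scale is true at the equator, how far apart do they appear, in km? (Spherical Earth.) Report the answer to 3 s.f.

For Mercator, h = k = sec φ (a conformal cylindrical projection has a single point scale, 1/cos φ).
Along the parallel, k = sec 36.8° = 1/0.8007 = 1.249.
Map distance = 618 × 1.249 ≈ 772 km.

772 km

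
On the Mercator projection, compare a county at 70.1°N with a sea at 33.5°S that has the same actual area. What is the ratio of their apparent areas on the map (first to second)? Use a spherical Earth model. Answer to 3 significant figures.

On Mercator, area is exaggerated by sec²φ = 1/cos²φ.
At 70.1°: sec²(70.1°) = 1/0.3404² = 8.631.
At 33.5°: sec²(33.5°) = 1/0.8339² = 1.438.
Ratio = 8.631/1.438 = cos²(33.5°)/cos²(70.1°) ≈ 6.00.

6.00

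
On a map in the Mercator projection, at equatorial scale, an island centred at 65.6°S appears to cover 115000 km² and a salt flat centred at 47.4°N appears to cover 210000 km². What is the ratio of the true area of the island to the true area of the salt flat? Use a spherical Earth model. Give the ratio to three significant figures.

Since Mercator area scale is 1/cos²φ, the true area equals the apparent area multiplied by cos²φ.
True area of island: 115000 × cos²(65.6°) = 115000 × 0.1707 = 19630 km².
True area of salt flat: 210000 × cos²(47.4°) = 210000 × 0.4582 = 96210 km².
Ratio = 19630 / 96210 ≈ 0.204.

0.204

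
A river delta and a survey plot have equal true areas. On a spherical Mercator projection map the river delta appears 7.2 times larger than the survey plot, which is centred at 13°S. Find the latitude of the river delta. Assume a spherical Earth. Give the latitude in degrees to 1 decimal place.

68.7°

Mercator areal scale is sec²φ, so apparent-area ratio = sec²φ₁ / sec²φ₂ = cos²φ₂ / cos²φ₁.
cos²φ₂ / cos²φ₁ = 7.2  ⇒  cos φ₁ = cos 13° / √7.2 = 0.9744/2.683 = 0.3631.
φ₁ = arccos(0.3631) ≈ 68.7°.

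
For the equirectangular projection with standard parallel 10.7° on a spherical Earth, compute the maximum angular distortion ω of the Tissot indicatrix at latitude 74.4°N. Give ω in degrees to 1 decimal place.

69.5°

The equidistant cylindrical projection with φ₀ = 10.7° has h = 1 (meridians true) and k = cos φ₀ / cos φ along parallels.
At 74.4°: h = 1.000, k = 3.654; principal scales a = 3.654, b = 1.000.
sin(ω/2) = (a − b)/(a + b) = 2.654/4.654 = 0.5703, so ω = 2 arcsin(0.5703) ≈ 69.5°.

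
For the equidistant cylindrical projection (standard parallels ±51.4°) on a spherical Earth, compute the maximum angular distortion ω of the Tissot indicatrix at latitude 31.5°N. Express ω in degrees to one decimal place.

17.8°

With standard parallel φ₀ = 51.4°, the equirectangular projection gives x = Rλ cos φ₀, y = Rφ, so h = 1 and k = cos 51.4° / cos φ.
At 31.5°: h = 1.000, k = 0.7317; principal scales a = 1.000, b = 0.7317.
sin(ω/2) = (a − b)/(a + b) = 0.2683/1.732 = 0.1549, so ω = 2 arcsin(0.1549) ≈ 17.8°.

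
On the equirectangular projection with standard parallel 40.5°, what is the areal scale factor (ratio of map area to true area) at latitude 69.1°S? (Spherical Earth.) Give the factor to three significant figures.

With standard parallel φ₀ = 40.5°, the equirectangular projection gives x = Rλ cos φ₀, y = Rφ, so h = 1 and k = cos 40.5° / cos φ.
Areal scale = h·k = 1 × cos φ₀ / cos φ; at 69.1°, h = 1.000, k = 2.132, so h·k = 2.132.

2.13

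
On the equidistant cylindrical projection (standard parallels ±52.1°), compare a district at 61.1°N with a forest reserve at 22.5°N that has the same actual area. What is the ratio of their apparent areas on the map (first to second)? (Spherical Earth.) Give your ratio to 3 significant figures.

1.91

The equidistant cylindrical projection with φ₀ = 52.1° has h = 1 (meridians true) and k = cos φ₀ / cos φ along parallels.
Areal scale at 61.1°: h·k = 1.000 × 1.271 = 1.271.
Areal scale at 22.5°: h·k = 1.000 × 0.6649 = 0.6649.
Ratio = 1.271/0.6649 ≈ 1.91.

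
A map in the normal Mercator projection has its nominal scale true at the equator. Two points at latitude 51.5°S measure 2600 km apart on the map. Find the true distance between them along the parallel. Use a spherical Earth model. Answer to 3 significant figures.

1620 km

The Mercator projection is conformal; its linear scale factor is the same in every direction and equals sec φ = 1/cos φ.
Along the parallel at 51.5°, map distances are exaggerated by k = sec 51.5° = 1.606.
True distance = 2600 / 1.606 = 2600 × cos 51.5° ≈ 1620 km.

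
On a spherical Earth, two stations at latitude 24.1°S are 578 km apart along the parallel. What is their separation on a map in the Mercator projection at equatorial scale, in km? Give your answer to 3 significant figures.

The Mercator projection is conformal; its linear scale factor is the same in every direction and equals sec φ = 1/cos φ.
Along the parallel, k = sec 24.1° = 1/0.9128 = 1.095.
Map distance = 578 × 1.095 ≈ 633 km.

633 km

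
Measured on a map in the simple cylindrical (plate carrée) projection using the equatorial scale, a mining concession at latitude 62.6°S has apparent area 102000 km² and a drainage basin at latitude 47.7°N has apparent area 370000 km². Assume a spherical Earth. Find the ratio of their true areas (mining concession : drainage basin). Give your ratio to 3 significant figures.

0.189

Plate carrée has h = 1 and k = sec φ, giving areal scale sec φ; true area = (apparent area) · cos φ.
True area of mining concession: 102000 × cos(62.6°) = 102000 × 0.4602 = 46940 km².
True area of drainage basin: 370000 × cos(47.7°) = 370000 × 0.6730 = 249000 km².
Ratio = 46940 / 249000 ≈ 0.189.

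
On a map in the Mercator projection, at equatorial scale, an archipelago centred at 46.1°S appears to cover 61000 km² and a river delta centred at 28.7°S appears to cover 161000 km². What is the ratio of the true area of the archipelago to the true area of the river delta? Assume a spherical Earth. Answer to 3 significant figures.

0.237

On Mercator the areal scale is sec²φ, so true area = apparent × cos²φ.
True area of archipelago: 61000 × cos²(46.1°) = 61000 × 0.4808 = 29330 km².
True area of river delta: 161000 × cos²(28.7°) = 161000 × 0.7694 = 123900 km².
Ratio = 29330 / 123900 ≈ 0.237.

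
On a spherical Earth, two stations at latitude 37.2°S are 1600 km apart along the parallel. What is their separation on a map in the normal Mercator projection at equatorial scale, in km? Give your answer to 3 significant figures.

2010 km

The Mercator projection is conformal; its linear scale factor is the same in every direction and equals sec φ = 1/cos φ.
Along the parallel, k = sec 37.2° = 1/0.7965 = 1.255.
Map distance = 1600 × 1.255 ≈ 2010 km.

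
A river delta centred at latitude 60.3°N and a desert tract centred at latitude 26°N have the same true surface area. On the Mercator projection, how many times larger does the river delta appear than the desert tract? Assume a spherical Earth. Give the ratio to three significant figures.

3.29

Mercator areal scale is sec²φ.
At 60.3°: sec²(60.3°) = 1/0.4955² = 4.074.
At 26°: sec²(26°) = 1/0.8988² = 1.238.
Ratio = 4.074/1.238 = cos²(26°)/cos²(60.3°) ≈ 3.29.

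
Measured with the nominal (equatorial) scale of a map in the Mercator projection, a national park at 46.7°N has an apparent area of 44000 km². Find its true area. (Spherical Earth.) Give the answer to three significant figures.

20700 km²

Mercator is conformal, so the point scale is isotropic: h = k = sec φ = 1/cos φ.
Areal scale = k² = sec²φ = 1/cos²(46.7°) = 1/0.6858² = 2.126.
True area = apparent / (areal scale) = 44000 / 2.126 ≈ 20700 km².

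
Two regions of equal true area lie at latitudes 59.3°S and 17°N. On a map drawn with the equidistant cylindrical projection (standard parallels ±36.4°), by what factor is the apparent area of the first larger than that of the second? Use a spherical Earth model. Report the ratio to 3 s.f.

With standard parallel φ₀ = 36.4°, the equirectangular projection gives x = Rλ cos φ₀, y = Rφ, so h = 1 and k = cos 36.4° / cos φ.
Areal scale at 59.3°: h·k = 1.000 × 1.577 = 1.577.
Areal scale at 17°: h·k = 1.000 × 0.8417 = 0.8417.
Ratio = 1.577/0.8417 ≈ 1.87.

1.87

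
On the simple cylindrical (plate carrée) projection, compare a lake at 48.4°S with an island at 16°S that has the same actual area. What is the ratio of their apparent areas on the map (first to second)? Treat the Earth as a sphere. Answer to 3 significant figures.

1.45

In the plate carrée (x = Rλ, y = Rφ), meridians are true-scale (h = 1) and parallels are stretched by k = sec φ.
Areal scale at 48.4°: h·k = 1.000 × 1.506 = 1.506.
Areal scale at 16°: h·k = 1.000 × 1.040 = 1.040.
Ratio = 1.506/1.040 ≈ 1.45.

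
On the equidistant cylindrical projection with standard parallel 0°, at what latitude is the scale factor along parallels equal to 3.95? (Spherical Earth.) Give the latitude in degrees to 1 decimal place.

75.3°

Plate carrée: h = 1, k = sec φ along parallels.
sec φ = 3.95  ⇒  cos φ = 0.2532  ⇒  φ ≈ 75.3°.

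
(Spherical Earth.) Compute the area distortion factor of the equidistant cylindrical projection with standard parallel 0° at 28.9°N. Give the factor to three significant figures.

1.14

Plate carrée maps x = Rλ, y = Rφ. The meridian scale is h = 1 and the parallel scale is k = 1/cos φ = sec φ.
Areal scale = h·k = 1 × sec φ; at 28.9°, h = 1.000, k = 1.142, so h·k = 1.142.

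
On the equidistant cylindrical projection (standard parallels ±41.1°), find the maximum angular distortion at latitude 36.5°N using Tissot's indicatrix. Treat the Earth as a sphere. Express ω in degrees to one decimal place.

3.7°

The equidistant cylindrical projection with φ₀ = 41.1° has h = 1 (meridians true) and k = cos φ₀ / cos φ along parallels.
At 36.5°: h = 1.000, k = 0.9374; principal scales a = 1.000, b = 0.9374.
sin(ω/2) = (a − b)/(a + b) = 0.06257/1.937 = 0.03229, so ω = 2 arcsin(0.03229) ≈ 3.7°.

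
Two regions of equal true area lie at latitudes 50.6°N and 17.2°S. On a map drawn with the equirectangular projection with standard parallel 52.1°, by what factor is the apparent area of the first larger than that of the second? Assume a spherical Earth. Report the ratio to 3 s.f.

The equidistant cylindrical projection with φ₀ = 52.1° has h = 1 (meridians true) and k = cos φ₀ / cos φ along parallels.
Areal scale at 50.6°: h·k = 1.000 × 0.9678 = 0.9678.
Areal scale at 17.2°: h·k = 1.000 × 0.6430 = 0.6430.
Ratio = 0.9678/0.6430 ≈ 1.51.

1.51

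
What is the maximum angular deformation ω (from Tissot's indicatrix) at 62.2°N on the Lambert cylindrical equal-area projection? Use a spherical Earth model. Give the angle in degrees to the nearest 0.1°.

The Lambert cylindrical equal-area projection is the cylindrical equal-area projection with its standard parallel at the equator (φ₀ = 0). A cylindrical equal-area projection with standard parallel φ₀ has meridian scale h = cos φ / cos φ₀ and parallel scale k = cos φ₀ / cos φ (so areas are preserved, h·k = 1).
At 62.2°: h = 0.4664, k = 2.144; principal scales a = 2.144, b = 0.4664.
sin(ω/2) = (a − b)/(a + b) = 1.678/2.611 = 0.6427, so ω = 2 arcsin(0.6427) ≈ 80.0°.

80.0°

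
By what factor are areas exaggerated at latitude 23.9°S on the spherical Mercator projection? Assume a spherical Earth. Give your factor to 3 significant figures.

For Mercator, h = k = sec φ (a conformal cylindrical projection has a single point scale, 1/cos φ).
Areal scale = k² = sec²φ = 1/cos²(23.9°) = 1/0.9143² = 1.196.

1.20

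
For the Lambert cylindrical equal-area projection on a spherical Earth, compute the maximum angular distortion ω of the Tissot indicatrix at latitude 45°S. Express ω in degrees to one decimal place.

The Lambert cylindrical equal-area projection is the cylindrical equal-area projection with its standard parallel at the equator (φ₀ = 0). Cylindrical equal-area (φ₀ = 0°): h = cos φ / cos 0° along meridians, k = cos 0° / cos φ along parallels; h·k = 1.
At 45°: h = 0.7071, k = 1.414; principal scales a = 1.414, b = 0.7071.
sin(ω/2) = (a − b)/(a + b) = 0.7071/2.121 = 0.3333, so ω = 2 arcsin(0.3333) ≈ 38.9°.

38.9°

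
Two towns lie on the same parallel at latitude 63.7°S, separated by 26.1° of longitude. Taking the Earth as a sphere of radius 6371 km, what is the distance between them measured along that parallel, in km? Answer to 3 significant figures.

Arc length along a parallel = R cos φ · Δλ (with Δλ in radians).
= 6371 × cos 63.7° × (26.1° × π/180) = 6371 × 0.4431 × 0.4555 ≈ 1290 km.

1290 km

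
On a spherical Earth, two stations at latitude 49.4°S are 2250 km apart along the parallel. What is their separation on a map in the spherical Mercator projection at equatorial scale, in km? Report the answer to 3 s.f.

The Mercator projection is conformal; its linear scale factor is the same in every direction and equals sec φ = 1/cos φ.
Along the parallel, k = sec 49.4° = 1/0.6508 = 1.537.
Map distance = 2250 × 1.537 ≈ 3460 km.

3460 km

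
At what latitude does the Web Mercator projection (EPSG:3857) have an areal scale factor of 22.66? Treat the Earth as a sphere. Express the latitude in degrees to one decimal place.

77.9°

Mercator areal scale is sec²φ.
sec²φ = 22.66  ⇒  cos²φ = 0.04413  ⇒  cos φ = 0.2101.
φ = arccos(0.2101) ≈ 77.9°.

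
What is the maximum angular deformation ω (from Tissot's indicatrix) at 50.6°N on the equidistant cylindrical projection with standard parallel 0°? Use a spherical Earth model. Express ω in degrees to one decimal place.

25.8°

In the plate carrée (x = Rλ, y = Rφ), meridians are true-scale (h = 1) and parallels are stretched by k = sec φ.
At 50.6°: h = 1.000, k = 1.575; principal scales a = 1.575, b = 1.000.
sin(ω/2) = (a − b)/(a + b) = 0.5755/2.575 = 0.2234, so ω = 2 arcsin(0.2234) ≈ 25.8°.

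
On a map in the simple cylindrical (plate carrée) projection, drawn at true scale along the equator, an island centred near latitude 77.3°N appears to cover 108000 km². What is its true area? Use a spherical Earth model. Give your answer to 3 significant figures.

In the plate carrée (x = Rλ, y = Rφ), meridians are true-scale (h = 1) and parallels are stretched by k = sec φ.
Areal scale = h·k = 1 × sec φ; at 77.3°, h = 1.000, k = 4.549, so h·k = 4.549.
True area = apparent / (areal scale) = 108000 / 4.549 ≈ 23700 km².

23700 km²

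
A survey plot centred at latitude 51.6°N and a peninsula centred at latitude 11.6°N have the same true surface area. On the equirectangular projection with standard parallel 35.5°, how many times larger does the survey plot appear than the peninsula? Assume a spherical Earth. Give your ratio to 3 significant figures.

1.58

In the equirectangular projection with standard parallel φ₀ = 35.5° (x = Rλ cos φ₀, y = Rφ), meridians are true-scale (h = 1) and the parallel scale is k = cos φ₀ / cos φ.
Areal scale at 51.6°: h·k = 1.000 × 1.311 = 1.311.
Areal scale at 11.6°: h·k = 1.000 × 0.8311 = 0.8311.
Ratio = 1.311/0.8311 ≈ 1.58.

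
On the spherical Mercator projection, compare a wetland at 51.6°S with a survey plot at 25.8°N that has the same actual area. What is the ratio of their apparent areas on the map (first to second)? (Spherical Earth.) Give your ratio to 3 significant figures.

2.10

Mercator areal scale is sec²φ.
At 51.6°: sec²(51.6°) = 1/0.6211² = 2.592.
At 25.8°: sec²(25.8°) = 1/0.9003² = 1.234.
Ratio = 2.592/1.234 = cos²(25.8°)/cos²(51.6°) ≈ 2.10.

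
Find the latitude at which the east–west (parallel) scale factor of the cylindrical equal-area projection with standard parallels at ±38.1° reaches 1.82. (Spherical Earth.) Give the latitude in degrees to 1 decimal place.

64.4°

Cylindrical equal-area (φ₀ = 38.1°): h = cos φ / cos 38.1° along meridians, k = cos 38.1° / cos φ along parallels; h·k = 1.
k = cos φ₀ / cos φ = 1.82  ⇒  cos φ = cos 38.1° / 1.82 = 0.4324.
φ = arccos(0.4324) ≈ 64.4°.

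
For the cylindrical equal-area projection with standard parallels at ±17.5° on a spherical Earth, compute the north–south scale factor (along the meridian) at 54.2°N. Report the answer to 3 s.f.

Cylindrical equal-area (φ₀ = 17.5°): h = cos φ / cos 17.5° along meridians, k = cos 17.5° / cos φ along parallels; h·k = 1.
h = cos 54.2° / cos 17.5° = 0.5850/0.9537 = 0.6133.

0.613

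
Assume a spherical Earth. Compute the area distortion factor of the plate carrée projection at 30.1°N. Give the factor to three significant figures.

For the equirectangular projection with φ₀ = 0 (plate carrée), h = 1 along meridians and k = sec φ along parallels.
Areal scale = h·k = 1 × sec φ; at 30.1°, h = 1.000, k = 1.156, so h·k = 1.156.

1.16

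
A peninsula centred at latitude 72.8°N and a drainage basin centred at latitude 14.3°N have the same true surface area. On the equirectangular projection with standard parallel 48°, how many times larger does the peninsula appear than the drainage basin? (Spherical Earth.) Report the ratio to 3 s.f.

3.28

In the equirectangular projection with standard parallel φ₀ = 48° (x = Rλ cos φ₀, y = Rφ), meridians are true-scale (h = 1) and the parallel scale is k = cos φ₀ / cos φ.
Areal scale at 72.8°: h·k = 1.000 × 2.263 = 2.263.
Areal scale at 14.3°: h·k = 1.000 × 0.6905 = 0.6905.
Ratio = 2.263/0.6905 ≈ 3.28.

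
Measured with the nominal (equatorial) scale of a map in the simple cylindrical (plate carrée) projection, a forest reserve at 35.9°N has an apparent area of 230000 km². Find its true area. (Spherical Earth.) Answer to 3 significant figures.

186000 km²

In the plate carrée (x = Rλ, y = Rφ), meridians are true-scale (h = 1) and parallels are stretched by k = sec φ.
Areal scale = h·k = 1 × sec φ; at 35.9°, h = 1.000, k = 1.235, so h·k = 1.235.
True area = apparent / (areal scale) = 230000 / 1.235 ≈ 186000 km².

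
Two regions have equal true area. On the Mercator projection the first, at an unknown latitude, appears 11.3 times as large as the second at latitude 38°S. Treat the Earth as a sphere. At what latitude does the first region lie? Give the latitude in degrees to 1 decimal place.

76.4°

Mercator areal scale is sec²φ, so apparent-area ratio = sec²φ₁ / sec²φ₂ = cos²φ₂ / cos²φ₁.
cos²φ₂ / cos²φ₁ = 11.3  ⇒  cos φ₁ = cos 38° / √11.3 = 0.7880/3.362 = 0.2344.
φ₁ = arccos(0.2344) ≈ 76.4°.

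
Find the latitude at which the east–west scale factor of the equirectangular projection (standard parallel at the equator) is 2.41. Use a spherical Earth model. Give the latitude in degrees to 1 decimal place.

65.5°

Plate carrée: h = 1, k = sec φ along parallels.
sec φ = 2.41  ⇒  cos φ = 0.4149  ⇒  φ ≈ 65.5°.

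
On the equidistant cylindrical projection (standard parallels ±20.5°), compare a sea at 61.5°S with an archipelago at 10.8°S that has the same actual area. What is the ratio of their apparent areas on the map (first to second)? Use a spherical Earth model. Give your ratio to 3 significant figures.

2.06

The equidistant cylindrical projection with φ₀ = 20.5° has h = 1 (meridians true) and k = cos φ₀ / cos φ along parallels.
Areal scale at 61.5°: h·k = 1.000 × 1.963 = 1.963.
Areal scale at 10.8°: h·k = 1.000 × 0.9536 = 0.9536.
Ratio = 1.963/0.9536 ≈ 2.06.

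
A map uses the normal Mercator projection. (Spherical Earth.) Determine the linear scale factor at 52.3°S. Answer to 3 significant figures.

1.64

Mercator is conformal, so the point scale is isotropic: h = k = sec φ = 1/cos φ.
k = 1/cos 52.3° = 1/0.6115 = 1.635.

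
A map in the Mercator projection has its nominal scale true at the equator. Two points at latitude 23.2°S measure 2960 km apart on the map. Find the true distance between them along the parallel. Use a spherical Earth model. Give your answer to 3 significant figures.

2720 km

For Mercator, h = k = sec φ (a conformal cylindrical projection has a single point scale, 1/cos φ).
Along the parallel at 23.2°, map distances are exaggerated by k = sec 23.2° = 1.088.
True distance = 2960 / 1.088 = 2960 × cos 23.2° ≈ 2720 km.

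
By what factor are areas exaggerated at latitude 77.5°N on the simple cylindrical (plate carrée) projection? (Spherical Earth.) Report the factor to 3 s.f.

4.62

In the plate carrée (x = Rλ, y = Rφ), meridians are true-scale (h = 1) and parallels are stretched by k = sec φ.
Areal scale = h·k = 1 × sec φ; at 77.5°, h = 1.000, k = 4.620, so h·k = 4.620.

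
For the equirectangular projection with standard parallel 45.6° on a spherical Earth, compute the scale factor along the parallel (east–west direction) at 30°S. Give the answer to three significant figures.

The equidistant cylindrical projection with φ₀ = 45.6° has h = 1 (meridians true) and k = cos φ₀ / cos φ along parallels.
k = cos 45.6° / cos 30° = 0.6997/0.8660 = 0.8079.

0.808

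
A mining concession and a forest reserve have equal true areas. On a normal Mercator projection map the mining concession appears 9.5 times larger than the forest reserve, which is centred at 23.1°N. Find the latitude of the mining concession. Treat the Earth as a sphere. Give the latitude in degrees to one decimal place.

72.6°

Mercator areal scale is sec²φ, so apparent-area ratio = sec²φ₁ / sec²φ₂ = cos²φ₂ / cos²φ₁.
cos²φ₂ / cos²φ₁ = 9.5  ⇒  cos φ₁ = cos 23.1° / √9.5 = 0.9198/3.082 = 0.2984.
φ₁ = arccos(0.2984) ≈ 72.6°.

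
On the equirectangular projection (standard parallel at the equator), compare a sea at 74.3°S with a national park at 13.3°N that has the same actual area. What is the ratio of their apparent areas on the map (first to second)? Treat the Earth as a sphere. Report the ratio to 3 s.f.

In the plate carrée (x = Rλ, y = Rφ), meridians are true-scale (h = 1) and parallels are stretched by k = sec φ.
Areal scale at 74.3°: h·k = 1.000 × 3.695 = 3.695.
Areal scale at 13.3°: h·k = 1.000 × 1.028 = 1.028.
Ratio = 3.695/1.028 ≈ 3.60.

3.60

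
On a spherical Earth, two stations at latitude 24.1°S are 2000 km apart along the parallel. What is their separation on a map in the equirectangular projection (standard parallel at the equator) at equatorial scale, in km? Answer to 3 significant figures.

2190 km

Plate carrée maps x = Rλ, y = Rφ. The meridian scale is h = 1 and the parallel scale is k = 1/cos φ = sec φ.
Along the parallel, k = sec 24.1° = 1/0.9128 = 1.095.
Map distance = 2000 × 1.095 ≈ 2190 km.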